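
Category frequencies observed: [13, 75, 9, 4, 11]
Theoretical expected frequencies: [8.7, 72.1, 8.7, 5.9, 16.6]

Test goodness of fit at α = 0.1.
Chi-square goodness of fit test:
H₀: observed counts match expected distribution
H₁: observed counts differ from expected distribution
df = k - 1 = 4
χ² = Σ(O - E)²/E
   = (13 - 8.7)²/8.7 + (75 - 72.1)²/72.1 + (9 - 8.7)²/8.7 + (4 - 5.9)²/5.9 + (11 - 16.6)²/16.6
   = 2.125 + 0.117 + 0.010 + 0.612 + 1.889
   = 4.75
p-value = 0.3136

Since p-value > α = 0.1, we fail to reject H₀.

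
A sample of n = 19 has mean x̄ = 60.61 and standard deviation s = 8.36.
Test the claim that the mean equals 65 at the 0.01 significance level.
One-sample t-test:
H₀: μ = 65
H₁: μ ≠ 65
df = n - 1 = 18
t = (x̄ - μ₀) / (s/√n) = (60.61 - 65) / (8.36/√19) = -2.289
p-value = 0.0344

Since p-value > α = 0.01, we fail to reject H₀.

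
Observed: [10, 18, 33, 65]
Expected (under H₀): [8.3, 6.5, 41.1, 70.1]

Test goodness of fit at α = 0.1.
Chi-square goodness of fit test:
H₀: observed counts match expected distribution
H₁: observed counts differ from expected distribution
df = k - 1 = 3
χ² = Σ(O - E)²/E
   = (10 - 8.3)²/8.3 + (18 - 6.5)²/6.5 + (33 - 41.1)²/41.1 + (65 - 70.1)²/70.1
   = 0.348 + 20.346 + 1.596 + 0.371
   = 22.66
p-value < 0.0001

Since p-value < α = 0.1, we reject H₀.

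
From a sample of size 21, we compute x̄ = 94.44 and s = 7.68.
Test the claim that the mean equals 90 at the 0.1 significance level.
One-sample t-test:
H₀: μ = 90
H₁: μ ≠ 90
df = n - 1 = 20
t = (x̄ - μ₀) / (s/√n) = (94.44 - 90) / (7.68/√21) = 2.649
p-value = 0.0154

Since p-value < α = 0.1, we reject H₀.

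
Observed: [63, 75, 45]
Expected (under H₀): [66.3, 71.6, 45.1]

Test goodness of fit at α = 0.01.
Chi-square goodness of fit test:
H₀: observed counts match expected distribution
H₁: observed counts differ from expected distribution
df = k - 1 = 2
χ² = Σ(O - E)²/E
   = (63 - 66.3)²/66.3 + (75 - 71.6)²/71.6 + (45 - 45.1)²/45.1
   = 0.164 + 0.161 + 0.000
   = 0.33
p-value = 0.8496

Since p-value > α = 0.01, we fail to reject H₀.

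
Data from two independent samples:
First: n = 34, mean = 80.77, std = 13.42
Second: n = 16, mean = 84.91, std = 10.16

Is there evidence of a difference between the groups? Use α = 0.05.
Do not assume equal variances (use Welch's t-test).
Welch's two-sample t-test:
H₀: μ₁ = μ₂
H₁: μ₁ ≠ μ₂
s₁²/n₁ = 13.42²/34 = 5.2970,  s₂²/n₂ = 10.16²/16 = 6.4516
SE = √(s₁²/n₁ + s₂²/n₂) = √(5.2970 + 6.4516) = 3.4276
df (Welch-Satterthwaite) = (s₁²/n₁ + s₂²/n₂)² / [(s₁²/n₁)²/(n₁-1) + (s₂²/n₂)²/(n₂-1)] ≈ 38.08
t = (x̄₁ - x̄₂) / SE = (80.77 - 84.91) / 3.4276 = -4.14 / 3.4276 = -1.208
p-value = 0.2346

Since p-value > α = 0.05, we fail to reject H₀.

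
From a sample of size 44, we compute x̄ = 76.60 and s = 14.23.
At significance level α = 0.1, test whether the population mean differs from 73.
One-sample t-test:
H₀: μ = 73
H₁: μ ≠ 73
df = n - 1 = 43
t = (x̄ - μ₀) / (s/√n) = (76.60 - 73) / (14.23/√44) = 1.678
p-value = 0.1006

Since p-value > α = 0.1, we fail to reject H₀.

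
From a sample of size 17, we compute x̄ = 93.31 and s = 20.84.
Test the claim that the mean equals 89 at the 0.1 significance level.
One-sample t-test:
H₀: μ = 89
H₁: μ ≠ 89
df = n - 1 = 16
t = (x̄ - μ₀) / (s/√n) = (93.31 - 89) / (20.84/√17) = 0.853
p-value = 0.4064

Since p-value > α = 0.1, we fail to reject H₀.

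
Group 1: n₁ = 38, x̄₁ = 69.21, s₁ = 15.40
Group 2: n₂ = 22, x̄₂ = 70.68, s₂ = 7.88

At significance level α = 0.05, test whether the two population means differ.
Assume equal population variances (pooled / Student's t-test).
Student's two-sample t-test (equal variances):
H₀: μ₁ = μ₂
H₁: μ₁ ≠ μ₂
df = n₁ + n₂ - 2 = 58
Pooled variance s_p² = [(n₁-1)s₁² + (n₂-1)s₂²] / (n₁ + n₂ - 2) = [(37)(15.40²) + (21)(7.88²)] / 58 = 173.7742
SE = √(s_p²(1/n₁ + 1/n₂)) = √(173.7742 × (1/38 + 1/22)) = 3.5315
t = (x̄₁ - x̄₂) / SE = (69.21 - 70.68) / 3.5315 = -1.47 / 3.5315 = -0.416
p-value = 0.6788

Since p-value > α = 0.05, we fail to reject H₀.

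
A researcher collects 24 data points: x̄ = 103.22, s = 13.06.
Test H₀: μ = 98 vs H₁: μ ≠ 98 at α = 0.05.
One-sample t-test:
H₀: μ = 98
H₁: μ ≠ 98
df = n - 1 = 23
t = (x̄ - μ₀) / (s/√n) = (103.22 - 98) / (13.06/√24) = 1.958
p-value = 0.0625

Since p-value > α = 0.05, we fail to reject H₀.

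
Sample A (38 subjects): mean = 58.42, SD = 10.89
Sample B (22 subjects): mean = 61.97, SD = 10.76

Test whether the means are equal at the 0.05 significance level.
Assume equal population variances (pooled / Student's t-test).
Student's two-sample t-test (equal variances):
H₀: μ₁ = μ₂
H₁: μ₁ ≠ μ₂
df = n₁ + n₂ - 2 = 58
Pooled variance s_p² = [(n₁-1)s₁² + (n₂-1)s₂²] / (n₁ + n₂ - 2) = [(37)(10.89²) + (21)(10.76²)] / 58 = 117.5731
SE = √(s_p²(1/n₁ + 1/n₂)) = √(117.5731 × (1/38 + 1/22)) = 2.9049
t = (x̄₁ - x̄₂) / SE = (58.42 - 61.97) / 2.9049 = -3.55 / 2.9049 = -1.222
p-value = 0.2266

Since p-value > α = 0.05, we fail to reject H₀.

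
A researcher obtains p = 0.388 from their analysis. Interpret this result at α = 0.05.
Since p = 0.388 > α = 0.05, fail to reject H₀.
There is insufficient evidence to reject the null hypothesis; the result is not statistically significant at the 0.05 level.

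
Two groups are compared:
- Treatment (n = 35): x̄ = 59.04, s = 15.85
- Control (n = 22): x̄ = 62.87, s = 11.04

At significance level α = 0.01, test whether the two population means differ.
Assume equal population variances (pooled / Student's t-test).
Student's two-sample t-test (equal variances):
H₀: μ₁ = μ₂
H₁: μ₁ ≠ μ₂
df = n₁ + n₂ - 2 = 55
Pooled variance s_p² = [(n₁-1)s₁² + (n₂-1)s₂²] / (n₁ + n₂ - 2) = [(34)(15.85²) + (21)(11.04²)] / 55 = 201.8378
SE = √(s_p²(1/n₁ + 1/n₂)) = √(201.8378 × (1/35 + 1/22)) = 3.8654
t = (x̄₁ - x̄₂) / SE = (59.04 - 62.87) / 3.8654 = -3.83 / 3.8654 = -0.991
p-value = 0.3261

Since p-value > α = 0.01, we fail to reject H₀.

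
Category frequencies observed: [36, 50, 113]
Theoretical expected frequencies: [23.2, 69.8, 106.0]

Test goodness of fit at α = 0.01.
Chi-square goodness of fit test:
H₀: observed counts match expected distribution
H₁: observed counts differ from expected distribution
df = k - 1 = 2
χ² = Σ(O - E)²/E
   = (36 - 23.2)²/23.2 + (50 - 69.8)²/69.8 + (113 - 106.0)²/106.0
   = 7.062 + 5.617 + 0.462
   = 13.14
p-value = 0.0014

Since p-value < α = 0.01, we reject H₀.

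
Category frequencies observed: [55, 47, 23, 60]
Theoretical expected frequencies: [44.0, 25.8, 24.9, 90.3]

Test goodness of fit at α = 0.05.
Chi-square goodness of fit test:
H₀: observed counts match expected distribution
H₁: observed counts differ from expected distribution
df = k - 1 = 3
χ² = Σ(O - E)²/E
   = (55 - 44.0)²/44.0 + (47 - 25.8)²/25.8 + (23 - 24.9)²/24.9 + (60 - 90.3)²/90.3
   = 2.750 + 17.420 + 0.145 + 10.167
   = 30.48
p-value < 0.0001

Since p-value < α = 0.05, we reject H₀.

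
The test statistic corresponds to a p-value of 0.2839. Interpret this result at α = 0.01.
Since p = 0.2839 > α = 0.01, fail to reject H₀.
There is insufficient evidence to reject the null hypothesis; the result is not statistically significant at the 0.01 level.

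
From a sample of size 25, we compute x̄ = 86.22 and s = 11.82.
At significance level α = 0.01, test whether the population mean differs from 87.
One-sample t-test:
H₀: μ = 87
H₁: μ ≠ 87
df = n - 1 = 24
t = (x̄ - μ₀) / (s/√n) = (86.22 - 87) / (11.82/√25) = -0.330
p-value = 0.7443

Since p-value > α = 0.01, we fail to reject H₀.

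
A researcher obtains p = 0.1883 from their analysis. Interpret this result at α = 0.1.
Since p = 0.1883 > α = 0.1, fail to reject H₀.
There is insufficient evidence to reject the null hypothesis; the result is not statistically significant at the 0.1 level.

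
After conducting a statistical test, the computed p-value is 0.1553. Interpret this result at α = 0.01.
Since p = 0.1553 > α = 0.01, fail to reject H₀.
There is insufficient evidence to reject the null hypothesis; the result is not statistically significant at the 0.01 level.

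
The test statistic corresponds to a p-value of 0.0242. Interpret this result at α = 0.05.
Since p = 0.0242 < α = 0.05, reject H₀.
There is sufficient evidence to reject the null hypothesis; the result is statistically significant at the 0.05 level.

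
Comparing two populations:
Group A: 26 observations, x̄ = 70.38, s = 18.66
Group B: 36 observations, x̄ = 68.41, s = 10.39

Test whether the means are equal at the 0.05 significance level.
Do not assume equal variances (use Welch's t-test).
Welch's two-sample t-test:
H₀: μ₁ = μ₂
H₁: μ₁ ≠ μ₂
s₁²/n₁ = 18.66²/26 = 13.3921,  s₂²/n₂ = 10.39²/36 = 2.9987
SE = √(s₁²/n₁ + s₂²/n₂) = √(13.3921 + 2.9987) = 4.0486
df (Welch-Satterthwaite) = (s₁²/n₁ + s₂²/n₂)² / [(s₁²/n₁)²/(n₁-1) + (s₂²/n₂)²/(n₂-1)] ≈ 36.15
t = (x̄₁ - x̄₂) / SE = (70.38 - 68.41) / 4.0486 = 1.97 / 4.0486 = 0.487
p-value = 0.6295

Since p-value > α = 0.05, we fail to reject H₀.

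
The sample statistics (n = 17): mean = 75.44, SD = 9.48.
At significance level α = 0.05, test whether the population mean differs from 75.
One-sample t-test:
H₀: μ = 75
H₁: μ ≠ 75
df = n - 1 = 16
t = (x̄ - μ₀) / (s/√n) = (75.44 - 75) / (9.48/√17) = 0.191
p-value = 0.8506

Since p-value > α = 0.05, we fail to reject H₀.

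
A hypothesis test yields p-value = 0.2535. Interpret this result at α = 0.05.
Since p = 0.2535 > α = 0.05, fail to reject H₀.
There is insufficient evidence to reject the null hypothesis; the result is not statistically significant at the 0.05 level.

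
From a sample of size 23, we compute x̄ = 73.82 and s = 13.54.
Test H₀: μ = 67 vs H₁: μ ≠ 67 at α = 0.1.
One-sample t-test:
H₀: μ = 67
H₁: μ ≠ 67
df = n - 1 = 22
t = (x̄ - μ₀) / (s/√n) = (73.82 - 67) / (13.54/√23) = 2.416
p-value = 0.0245

Since p-value < α = 0.1, we reject H₀.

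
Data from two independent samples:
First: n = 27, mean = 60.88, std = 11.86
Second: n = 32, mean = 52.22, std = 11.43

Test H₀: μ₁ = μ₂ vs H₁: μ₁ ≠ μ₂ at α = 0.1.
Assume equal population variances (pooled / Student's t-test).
Student's two-sample t-test (equal variances):
H₀: μ₁ = μ₂
H₁: μ₁ ≠ μ₂
df = n₁ + n₂ - 2 = 57
Pooled variance s_p² = [(n₁-1)s₁² + (n₂-1)s₂²] / (n₁ + n₂ - 2) = [(26)(11.86²) + (31)(11.43²)] / 57 = 135.2130
SE = √(s_p²(1/n₁ + 1/n₂)) = √(135.2130 × (1/27 + 1/32)) = 3.0386
t = (x̄₁ - x̄₂) / SE = (60.88 - 52.22) / 3.0386 = 8.66 / 3.0386 = 2.850
p-value = 0.0061

Since p-value < α = 0.1, we reject H₀.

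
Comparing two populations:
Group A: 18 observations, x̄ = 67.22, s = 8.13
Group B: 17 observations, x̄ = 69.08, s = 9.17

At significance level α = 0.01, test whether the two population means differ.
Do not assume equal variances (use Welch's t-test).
Welch's two-sample t-test:
H₀: μ₁ = μ₂
H₁: μ₁ ≠ μ₂
s₁²/n₁ = 8.13²/18 = 3.6721,  s₂²/n₂ = 9.17²/17 = 4.9464
SE = √(s₁²/n₁ + s₂²/n₂) = √(3.6721 + 4.9464) = 2.9357
df (Welch-Satterthwaite) = (s₁²/n₁ + s₂²/n₂)² / [(s₁²/n₁)²/(n₁-1) + (s₂²/n₂)²/(n₂-1)] ≈ 31.98
t = (x̄₁ - x̄₂) / SE = (67.22 - 69.08) / 2.9357 = -1.86 / 2.9357 = -0.634
p-value = 0.5309

Since p-value > α = 0.01, we fail to reject H₀.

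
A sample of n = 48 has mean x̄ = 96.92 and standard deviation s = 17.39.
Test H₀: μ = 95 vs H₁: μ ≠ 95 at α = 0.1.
One-sample t-test:
H₀: μ = 95
H₁: μ ≠ 95
df = n - 1 = 47
t = (x̄ - μ₀) / (s/√n) = (96.92 - 95) / (17.39/√48) = 0.765
p-value = 0.4481

Since p-value > α = 0.1, we fail to reject H₀.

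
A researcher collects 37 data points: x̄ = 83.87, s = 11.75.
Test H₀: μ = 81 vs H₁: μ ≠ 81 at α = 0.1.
One-sample t-test:
H₀: μ = 81
H₁: μ ≠ 81
df = n - 1 = 36
t = (x̄ - μ₀) / (s/√n) = (83.87 - 81) / (11.75/√37) = 1.486
p-value = 0.1461

Since p-value > α = 0.1, we fail to reject H₀.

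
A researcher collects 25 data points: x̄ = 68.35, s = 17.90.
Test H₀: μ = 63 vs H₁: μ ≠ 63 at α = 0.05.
One-sample t-test:
H₀: μ = 63
H₁: μ ≠ 63
df = n - 1 = 24
t = (x̄ - μ₀) / (s/√n) = (68.35 - 63) / (17.90/√25) = 1.494
p-value = 0.1481

Since p-value > α = 0.05, we fail to reject H₀.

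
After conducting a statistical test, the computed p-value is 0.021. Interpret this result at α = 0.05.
Since p = 0.021 < α = 0.05, reject H₀.
There is sufficient evidence to reject the null hypothesis; the result is statistically significant at the 0.05 level.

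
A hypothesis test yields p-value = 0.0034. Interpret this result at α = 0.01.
Since p = 0.0034 < α = 0.01, reject H₀.
There is sufficient evidence to reject the null hypothesis; the result is statistically significant at the 0.01 level.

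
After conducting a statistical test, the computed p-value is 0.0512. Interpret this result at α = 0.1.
Since p = 0.0512 < α = 0.1, reject H₀.
There is sufficient evidence to reject the null hypothesis; the result is statistically significant at the 0.1 level.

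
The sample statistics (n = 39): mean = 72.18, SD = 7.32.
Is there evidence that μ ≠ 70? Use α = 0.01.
One-sample t-test:
H₀: μ = 70
H₁: μ ≠ 70
df = n - 1 = 38
t = (x̄ - μ₀) / (s/√n) = (72.18 - 70) / (7.32/√39) = 1.860
p-value = 0.0707

Since p-value > α = 0.01, we fail to reject H₀.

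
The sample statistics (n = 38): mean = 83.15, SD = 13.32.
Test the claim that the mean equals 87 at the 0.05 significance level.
One-sample t-test:
H₀: μ = 87
H₁: μ ≠ 87
df = n - 1 = 37
t = (x̄ - μ₀) / (s/√n) = (83.15 - 87) / (13.32/√38) = -1.782
p-value = 0.0830

Since p-value > α = 0.05, we fail to reject H₀.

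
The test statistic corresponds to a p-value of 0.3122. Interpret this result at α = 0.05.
Since p = 0.3122 > α = 0.05, fail to reject H₀.
There is insufficient evidence to reject the null hypothesis; the result is not statistically significant at the 0.05 level.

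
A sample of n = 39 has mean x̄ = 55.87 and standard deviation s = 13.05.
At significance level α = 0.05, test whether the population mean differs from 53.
One-sample t-test:
H₀: μ = 53
H₁: μ ≠ 53
df = n - 1 = 38
t = (x̄ - μ₀) / (s/√n) = (55.87 - 53) / (13.05/√39) = 1.373
p-value = 0.1777

Since p-value > α = 0.05, we fail to reject H₀.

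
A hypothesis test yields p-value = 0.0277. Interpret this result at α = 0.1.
Since p = 0.0277 < α = 0.1, reject H₀.
There is sufficient evidence to reject the null hypothesis; the result is statistically significant at the 0.1 level.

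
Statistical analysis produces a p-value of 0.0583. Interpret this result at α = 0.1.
Since p = 0.0583 < α = 0.1, reject H₀.
There is sufficient evidence to reject the null hypothesis; the result is statistically significant at the 0.1 level.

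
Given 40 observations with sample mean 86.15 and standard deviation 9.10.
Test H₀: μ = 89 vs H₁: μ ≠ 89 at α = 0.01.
One-sample t-test:
H₀: μ = 89
H₁: μ ≠ 89
df = n - 1 = 39
t = (x̄ - μ₀) / (s/√n) = (86.15 - 89) / (9.10/√40) = -1.981
p-value = 0.0547

Since p-value > α = 0.01, we fail to reject H₀.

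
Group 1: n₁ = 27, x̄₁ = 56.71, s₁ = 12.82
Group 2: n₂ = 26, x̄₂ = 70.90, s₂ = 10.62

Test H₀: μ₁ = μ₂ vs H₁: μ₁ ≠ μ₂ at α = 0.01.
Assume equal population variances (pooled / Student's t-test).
Student's two-sample t-test (equal variances):
H₀: μ₁ = μ₂
H₁: μ₁ ≠ μ₂
df = n₁ + n₂ - 2 = 51
Pooled variance s_p² = [(n₁-1)s₁² + (n₂-1)s₂²] / (n₁ + n₂ - 2) = [(26)(12.82²) + (25)(10.62²)] / 51 = 139.0740
SE = √(s_p²(1/n₁ + 1/n₂)) = √(139.0740 × (1/27 + 1/26)) = 3.2404
t = (x̄₁ - x̄₂) / SE = (56.71 - 70.90) / 3.2404 = -14.19 / 3.2404 = -4.379
p-value = 0.0001

Since p-value < α = 0.01, we reject H₀.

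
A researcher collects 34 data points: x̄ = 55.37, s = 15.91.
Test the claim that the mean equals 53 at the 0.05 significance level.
One-sample t-test:
H₀: μ = 53
H₁: μ ≠ 53
df = n - 1 = 33
t = (x̄ - μ₀) / (s/√n) = (55.37 - 53) / (15.91/√34) = 0.869
p-value = 0.3913

Since p-value > α = 0.05, we fail to reject H₀.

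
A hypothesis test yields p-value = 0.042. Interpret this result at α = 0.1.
Since p = 0.042 < α = 0.1, reject H₀.
There is sufficient evidence to reject the null hypothesis; the result is statistically significant at the 0.1 level.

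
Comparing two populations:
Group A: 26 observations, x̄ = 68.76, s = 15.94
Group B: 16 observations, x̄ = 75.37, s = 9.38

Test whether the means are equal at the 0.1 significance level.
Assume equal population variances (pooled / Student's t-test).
Student's two-sample t-test (equal variances):
H₀: μ₁ = μ₂
H₁: μ₁ ≠ μ₂
df = n₁ + n₂ - 2 = 40
Pooled variance s_p² = [(n₁-1)s₁² + (n₂-1)s₂²] / (n₁ + n₂ - 2) = [(25)(15.94²) + (15)(9.38²)] / 40 = 191.7964
SE = √(s_p²(1/n₁ + 1/n₂)) = √(191.7964 × (1/26 + 1/16)) = 4.4005
t = (x̄₁ - x̄₂) / SE = (68.76 - 75.37) / 4.4005 = -6.61 / 4.4005 = -1.502
p-value = 0.1409

Since p-value > α = 0.1, we fail to reject H₀.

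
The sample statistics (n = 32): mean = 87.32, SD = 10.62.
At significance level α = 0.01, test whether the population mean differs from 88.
One-sample t-test:
H₀: μ = 88
H₁: μ ≠ 88
df = n - 1 = 31
t = (x̄ - μ₀) / (s/√n) = (87.32 - 88) / (10.62/√32) = -0.362
p-value = 0.7197

Since p-value > α = 0.01, we fail to reject H₀.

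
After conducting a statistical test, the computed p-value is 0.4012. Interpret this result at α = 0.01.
Since p = 0.4012 > α = 0.01, fail to reject H₀.
There is insufficient evidence to reject the null hypothesis; the result is not statistically significant at the 0.01 level.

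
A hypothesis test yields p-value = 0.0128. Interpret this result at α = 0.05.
Since p = 0.0128 < α = 0.05, reject H₀.
There is sufficient evidence to reject the null hypothesis; the result is statistically significant at the 0.05 level.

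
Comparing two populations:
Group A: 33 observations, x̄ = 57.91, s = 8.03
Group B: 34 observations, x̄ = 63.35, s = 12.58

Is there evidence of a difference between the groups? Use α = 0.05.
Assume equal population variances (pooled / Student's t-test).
Student's two-sample t-test (equal variances):
H₀: μ₁ = μ₂
H₁: μ₁ ≠ μ₂
df = n₁ + n₂ - 2 = 65
Pooled variance s_p² = [(n₁-1)s₁² + (n₂-1)s₂²] / (n₁ + n₂ - 2) = [(32)(8.03²) + (33)(12.58²)] / 65 = 112.0900
SE = √(s_p²(1/n₁ + 1/n₂)) = √(112.0900 × (1/33 + 1/34)) = 2.5872
t = (x̄₁ - x̄₂) / SE = (57.91 - 63.35) / 2.5872 = -5.44 / 2.5872 = -2.103
p-value = 0.0394

Since p-value < α = 0.05, we reject H₀.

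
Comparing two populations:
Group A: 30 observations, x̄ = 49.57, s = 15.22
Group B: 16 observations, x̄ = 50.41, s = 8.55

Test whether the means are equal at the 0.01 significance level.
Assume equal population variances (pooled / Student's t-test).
Student's two-sample t-test (equal variances):
H₀: μ₁ = μ₂
H₁: μ₁ ≠ μ₂
df = n₁ + n₂ - 2 = 44
Pooled variance s_p² = [(n₁-1)s₁² + (n₂-1)s₂²] / (n₁ + n₂ - 2) = [(29)(15.22²) + (15)(8.55²)] / 44 = 177.5987
SE = √(s_p²(1/n₁ + 1/n₂)) = √(177.5987 × (1/30 + 1/16)) = 4.1255
t = (x̄₁ - x̄₂) / SE = (49.57 - 50.41) / 4.1255 = -0.84 / 4.1255 = -0.204
p-value = 0.8396

Since p-value > α = 0.01, we fail to reject H₀.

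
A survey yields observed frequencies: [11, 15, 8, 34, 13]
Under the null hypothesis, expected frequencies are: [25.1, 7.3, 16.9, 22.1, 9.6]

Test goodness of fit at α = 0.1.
Chi-square goodness of fit test:
H₀: observed counts match expected distribution
H₁: observed counts differ from expected distribution
df = k - 1 = 4
χ² = Σ(O - E)²/E
   = (11 - 25.1)²/25.1 + (15 - 7.3)²/7.3 + (8 - 16.9)²/16.9 + (34 - 22.1)²/22.1 + (13 - 9.6)²/9.6
   = 7.921 + 8.122 + 4.687 + 6.408 + 1.204
   = 28.34
p-value < 0.0001

Since p-value < α = 0.1, we reject H₀.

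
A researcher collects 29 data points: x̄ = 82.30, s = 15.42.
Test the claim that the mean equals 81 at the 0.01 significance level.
One-sample t-test:
H₀: μ = 81
H₁: μ ≠ 81
df = n - 1 = 28
t = (x̄ - μ₀) / (s/√n) = (82.30 - 81) / (15.42/√29) = 0.454
p-value = 0.6533

Since p-value > α = 0.01, we fail to reject H₀.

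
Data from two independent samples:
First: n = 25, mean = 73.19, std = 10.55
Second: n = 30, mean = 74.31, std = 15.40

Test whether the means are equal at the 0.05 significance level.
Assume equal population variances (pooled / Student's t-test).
Student's two-sample t-test (equal variances):
H₀: μ₁ = μ₂
H₁: μ₁ ≠ μ₂
df = n₁ + n₂ - 2 = 53
Pooled variance s_p² = [(n₁-1)s₁² + (n₂-1)s₂²] / (n₁ + n₂ - 2) = [(24)(10.55²) + (29)(15.40²)] / 53 = 180.1679
SE = √(s_p²(1/n₁ + 1/n₂)) = √(180.1679 × (1/25 + 1/30)) = 3.6349
t = (x̄₁ - x̄₂) / SE = (73.19 - 74.31) / 3.6349 = -1.12 / 3.6349 = -0.308
p-value = 0.7592

Since p-value > α = 0.05, we fail to reject H₀.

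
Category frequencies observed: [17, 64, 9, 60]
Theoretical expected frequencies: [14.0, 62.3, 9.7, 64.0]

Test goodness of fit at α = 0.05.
Chi-square goodness of fit test:
H₀: observed counts match expected distribution
H₁: observed counts differ from expected distribution
df = k - 1 = 3
χ² = Σ(O - E)²/E
   = (17 - 14.0)²/14.0 + (64 - 62.3)²/62.3 + (9 - 9.7)²/9.7 + (60 - 64.0)²/64.0
   = 0.643 + 0.046 + 0.051 + 0.250
   = 0.99
p-value = 0.8037

Since p-value > α = 0.05, we fail to reject H₀.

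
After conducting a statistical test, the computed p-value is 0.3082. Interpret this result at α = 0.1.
Since p = 0.3082 > α = 0.1, fail to reject H₀.
There is insufficient evidence to reject the null hypothesis; the result is not statistically significant at the 0.1 level.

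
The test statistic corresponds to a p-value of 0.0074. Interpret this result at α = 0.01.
Since p = 0.0074 < α = 0.01, reject H₀.
There is sufficient evidence to reject the null hypothesis; the result is statistically significant at the 0.01 level.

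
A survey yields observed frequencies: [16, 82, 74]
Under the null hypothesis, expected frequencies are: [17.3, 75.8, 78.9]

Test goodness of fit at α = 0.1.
Chi-square goodness of fit test:
H₀: observed counts match expected distribution
H₁: observed counts differ from expected distribution
df = k - 1 = 2
χ² = Σ(O - E)²/E
   = (16 - 17.3)²/17.3 + (82 - 75.8)²/75.8 + (74 - 78.9)²/78.9
   = 0.098 + 0.507 + 0.304
   = 0.91
p-value = 0.6347

Since p-value > α = 0.1, we fail to reject H₀.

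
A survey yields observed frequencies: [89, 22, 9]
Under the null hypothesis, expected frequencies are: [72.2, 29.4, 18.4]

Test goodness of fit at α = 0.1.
Chi-square goodness of fit test:
H₀: observed counts match expected distribution
H₁: observed counts differ from expected distribution
df = k - 1 = 2
χ² = Σ(O - E)²/E
   = (89 - 72.2)²/72.2 + (22 - 29.4)²/29.4 + (9 - 18.4)²/18.4
   = 3.909 + 1.863 + 4.802
   = 10.57
p-value = 0.0051

Since p-value < α = 0.1, we reject H₀.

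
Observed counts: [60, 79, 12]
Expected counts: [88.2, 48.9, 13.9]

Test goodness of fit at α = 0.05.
Chi-square goodness of fit test:
H₀: observed counts match expected distribution
H₁: observed counts differ from expected distribution
df = k - 1 = 2
χ² = Σ(O - E)²/E
   = (60 - 88.2)²/88.2 + (79 - 48.9)²/48.9 + (12 - 13.9)²/13.9
   = 9.016 + 18.528 + 0.260
   = 27.80
p-value < 0.0001

Since p-value < α = 0.05, we reject H₀.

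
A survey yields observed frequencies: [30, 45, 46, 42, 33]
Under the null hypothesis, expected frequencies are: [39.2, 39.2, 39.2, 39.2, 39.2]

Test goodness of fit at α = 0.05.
Chi-square goodness of fit test:
H₀: observed counts match expected distribution
H₁: observed counts differ from expected distribution
df = k - 1 = 4
χ² = Σ(O - E)²/E
   = (30 - 39.2)²/39.2 + (45 - 39.2)²/39.2 + (46 - 39.2)²/39.2 + (42 - 39.2)²/39.2 + (33 - 39.2)²/39.2
   = 2.159 + 0.858 + 1.180 + 0.200 + 0.981
   = 5.38
p-value = 0.2507

Since p-value > α = 0.05, we fail to reject H₀.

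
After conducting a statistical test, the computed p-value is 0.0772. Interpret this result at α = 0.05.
Since p = 0.0772 > α = 0.05, fail to reject H₀.
There is insufficient evidence to reject the null hypothesis; the result is not statistically significant at the 0.05 level.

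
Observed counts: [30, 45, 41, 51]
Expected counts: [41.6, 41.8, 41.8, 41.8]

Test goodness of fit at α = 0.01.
Chi-square goodness of fit test:
H₀: observed counts match expected distribution
H₁: observed counts differ from expected distribution
df = k - 1 = 3
χ² = Σ(O - E)²/E
   = (30 - 41.6)²/41.6 + (45 - 41.8)²/41.8 + (41 - 41.8)²/41.8 + (51 - 41.8)²/41.8
   = 3.235 + 0.245 + 0.015 + 2.025
   = 5.52
p-value = 0.1375

Since p-value > α = 0.01, we fail to reject H₀.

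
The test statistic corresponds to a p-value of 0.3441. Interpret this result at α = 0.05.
Since p = 0.3441 > α = 0.05, fail to reject H₀.
There is insufficient evidence to reject the null hypothesis; the result is not statistically significant at the 0.05 level.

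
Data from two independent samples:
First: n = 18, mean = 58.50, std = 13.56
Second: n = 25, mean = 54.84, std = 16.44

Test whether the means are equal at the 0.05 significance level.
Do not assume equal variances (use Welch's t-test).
Welch's two-sample t-test:
H₀: μ₁ = μ₂
H₁: μ₁ ≠ μ₂
s₁²/n₁ = 13.56²/18 = 10.2152,  s₂²/n₂ = 16.44²/25 = 10.8109
SE = √(s₁²/n₁ + s₂²/n₂) = √(10.2152 + 10.8109) = 4.5854
df (Welch-Satterthwaite) = (s₁²/n₁ + s₂²/n₂)² / [(s₁²/n₁)²/(n₁-1) + (s₂²/n₂)²/(n₂-1)] ≈ 40.16
t = (x̄₁ - x̄₂) / SE = (58.50 - 54.84) / 4.5854 = 3.66 / 4.5854 = 0.798
p-value = 0.4295

Since p-value > α = 0.05, we fail to reject H₀.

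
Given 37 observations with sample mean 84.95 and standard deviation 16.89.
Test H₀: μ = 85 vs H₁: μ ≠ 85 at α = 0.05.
One-sample t-test:
H₀: μ = 85
H₁: μ ≠ 85
df = n - 1 = 36
t = (x̄ - μ₀) / (s/√n) = (84.95 - 85) / (16.89/√37) = -0.018
p-value = 0.9857

Since p-value > α = 0.05, we fail to reject H₀.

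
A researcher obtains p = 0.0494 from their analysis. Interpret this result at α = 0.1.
Since p = 0.0494 < α = 0.1, reject H₀.
There is sufficient evidence to reject the null hypothesis; the result is statistically significant at the 0.1 level.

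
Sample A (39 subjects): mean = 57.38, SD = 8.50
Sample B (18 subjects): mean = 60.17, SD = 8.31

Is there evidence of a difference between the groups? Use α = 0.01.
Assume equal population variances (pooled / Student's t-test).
Student's two-sample t-test (equal variances):
H₀: μ₁ = μ₂
H₁: μ₁ ≠ μ₂
df = n₁ + n₂ - 2 = 55
Pooled variance s_p² = [(n₁-1)s₁² + (n₂-1)s₂²] / (n₁ + n₂ - 2) = [(38)(8.50²) + (17)(8.31²)] / 55 = 71.2628
SE = √(s_p²(1/n₁ + 1/n₂)) = √(71.2628 × (1/39 + 1/18)) = 2.4055
t = (x̄₁ - x̄₂) / SE = (57.38 - 60.17) / 2.4055 = -2.79 / 2.4055 = -1.160
p-value = 0.2511

Since p-value > α = 0.01, we fail to reject H₀.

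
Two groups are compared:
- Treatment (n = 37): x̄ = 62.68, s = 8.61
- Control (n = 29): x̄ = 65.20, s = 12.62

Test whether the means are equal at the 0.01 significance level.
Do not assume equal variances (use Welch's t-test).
Welch's two-sample t-test:
H₀: μ₁ = μ₂
H₁: μ₁ ≠ μ₂
s₁²/n₁ = 8.61²/37 = 2.0036,  s₂²/n₂ = 12.62²/29 = 5.4919
SE = √(s₁²/n₁ + s₂²/n₂) = √(2.0036 + 5.4919) = 2.7378
df (Welch-Satterthwaite) = (s₁²/n₁ + s₂²/n₂)² / [(s₁²/n₁)²/(n₁-1) + (s₂²/n₂)²/(n₂-1)] ≈ 47.26
t = (x̄₁ - x̄₂) / SE = (62.68 - 65.20) / 2.7378 = -2.52 / 2.7378 = -0.920
p-value = 0.3620

Since p-value > α = 0.01, we fail to reject H₀.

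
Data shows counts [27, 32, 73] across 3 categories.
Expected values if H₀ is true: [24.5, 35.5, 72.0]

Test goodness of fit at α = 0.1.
Chi-square goodness of fit test:
H₀: observed counts match expected distribution
H₁: observed counts differ from expected distribution
df = k - 1 = 2
χ² = Σ(O - E)²/E
   = (27 - 24.5)²/24.5 + (32 - 35.5)²/35.5 + (73 - 72.0)²/72.0
   = 0.255 + 0.345 + 0.014
   = 0.61
p-value = 0.7356

Since p-value > α = 0.1, we fail to reject H₀.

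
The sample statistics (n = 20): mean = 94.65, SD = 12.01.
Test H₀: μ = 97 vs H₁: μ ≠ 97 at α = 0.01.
One-sample t-test:
H₀: μ = 97
H₁: μ ≠ 97
df = n - 1 = 19
t = (x̄ - μ₀) / (s/√n) = (94.65 - 97) / (12.01/√20) = -0.875
p-value = 0.3925

Since p-value > α = 0.01, we fail to reject H₀.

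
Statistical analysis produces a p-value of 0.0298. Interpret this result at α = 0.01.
Since p = 0.0298 > α = 0.01, fail to reject H₀.
There is insufficient evidence to reject the null hypothesis; the result is not statistically significant at the 0.01 level.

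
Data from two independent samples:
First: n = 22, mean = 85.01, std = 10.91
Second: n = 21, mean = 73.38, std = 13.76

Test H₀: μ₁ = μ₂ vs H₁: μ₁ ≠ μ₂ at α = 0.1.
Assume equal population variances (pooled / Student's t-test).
Student's two-sample t-test (equal variances):
H₀: μ₁ = μ₂
H₁: μ₁ ≠ μ₂
df = n₁ + n₂ - 2 = 41
Pooled variance s_p² = [(n₁-1)s₁² + (n₂-1)s₂²] / (n₁ + n₂ - 2) = [(21)(10.91²) + (20)(13.76²)] / 41 = 153.3254
SE = √(s_p²(1/n₁ + 1/n₂)) = √(153.3254 × (1/22 + 1/21)) = 3.7776
t = (x̄₁ - x̄₂) / SE = (85.01 - 73.38) / 3.7776 = 11.63 / 3.7776 = 3.079
p-value = 0.0037

Since p-value < α = 0.1, we reject H₀.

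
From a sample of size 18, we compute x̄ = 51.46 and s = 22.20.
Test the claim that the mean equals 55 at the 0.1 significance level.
One-sample t-test:
H₀: μ = 55
H₁: μ ≠ 55
df = n - 1 = 17
t = (x̄ - μ₀) / (s/√n) = (51.46 - 55) / (22.20/√18) = -0.677
p-value = 0.5078

Since p-value > α = 0.1, we fail to reject H₀.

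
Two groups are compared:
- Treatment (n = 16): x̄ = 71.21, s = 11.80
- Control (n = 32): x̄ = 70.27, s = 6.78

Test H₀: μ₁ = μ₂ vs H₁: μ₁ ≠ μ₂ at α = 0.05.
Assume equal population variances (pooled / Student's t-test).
Student's two-sample t-test (equal variances):
H₀: μ₁ = μ₂
H₁: μ₁ ≠ μ₂
df = n₁ + n₂ - 2 = 46
Pooled variance s_p² = [(n₁-1)s₁² + (n₂-1)s₂²] / (n₁ + n₂ - 2) = [(15)(11.80²) + (31)(6.78²)] / 46 = 76.3831
SE = √(s_p²(1/n₁ + 1/n₂)) = √(76.3831 × (1/16 + 1/32)) = 2.6760
t = (x̄₁ - x̄₂) / SE = (71.21 - 70.27) / 2.6760 = 0.94 / 2.6760 = 0.351
p-value = 0.7270

Since p-value > α = 0.05, we fail to reject H₀.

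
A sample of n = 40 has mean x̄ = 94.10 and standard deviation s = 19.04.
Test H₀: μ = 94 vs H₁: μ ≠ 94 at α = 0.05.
One-sample t-test:
H₀: μ = 94
H₁: μ ≠ 94
df = n - 1 = 39
t = (x̄ - μ₀) / (s/√n) = (94.10 - 94) / (19.04/√40) = 0.033
p-value = 0.9737

Since p-value > α = 0.05, we fail to reject H₀.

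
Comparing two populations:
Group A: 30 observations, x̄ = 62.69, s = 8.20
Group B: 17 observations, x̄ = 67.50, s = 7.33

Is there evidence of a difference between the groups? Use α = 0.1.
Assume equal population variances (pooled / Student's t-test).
Student's two-sample t-test (equal variances):
H₀: μ₁ = μ₂
H₁: μ₁ ≠ μ₂
df = n₁ + n₂ - 2 = 45
Pooled variance s_p² = [(n₁-1)s₁² + (n₂-1)s₂²] / (n₁ + n₂ - 2) = [(29)(8.20²) + (16)(7.33²)] / 45 = 62.4361
SE = √(s_p²(1/n₁ + 1/n₂)) = √(62.4361 × (1/30 + 1/17)) = 2.3987
t = (x̄₁ - x̄₂) / SE = (62.69 - 67.50) / 2.3987 = -4.81 / 2.3987 = -2.005
p-value = 0.0510

Since p-value < α = 0.1, we reject H₀.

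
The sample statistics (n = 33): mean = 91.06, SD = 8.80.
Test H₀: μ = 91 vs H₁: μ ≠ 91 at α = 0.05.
One-sample t-test:
H₀: μ = 91
H₁: μ ≠ 91
df = n - 1 = 32
t = (x̄ - μ₀) / (s/√n) = (91.06 - 91) / (8.80/√33) = 0.039
p-value = 0.9690

Since p-value > α = 0.05, we fail to reject H₀.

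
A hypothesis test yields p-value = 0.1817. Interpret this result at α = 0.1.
Since p = 0.1817 > α = 0.1, fail to reject H₀.
There is insufficient evidence to reject the null hypothesis; the result is not statistically significant at the 0.1 level.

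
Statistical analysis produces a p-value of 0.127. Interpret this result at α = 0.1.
Since p = 0.127 > α = 0.1, fail to reject H₀.
There is insufficient evidence to reject the null hypothesis; the result is not statistically significant at the 0.1 level.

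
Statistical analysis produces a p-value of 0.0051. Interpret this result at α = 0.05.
Since p = 0.0051 < α = 0.05, reject H₀.
There is sufficient evidence to reject the null hypothesis; the result is statistically significant at the 0.05 level.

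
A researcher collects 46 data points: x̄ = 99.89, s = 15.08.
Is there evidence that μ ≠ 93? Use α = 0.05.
One-sample t-test:
H₀: μ = 93
H₁: μ ≠ 93
df = n - 1 = 45
t = (x̄ - μ₀) / (s/√n) = (99.89 - 93) / (15.08/√46) = 3.099
p-value = 0.0033

Since p-value < α = 0.05, we reject H₀.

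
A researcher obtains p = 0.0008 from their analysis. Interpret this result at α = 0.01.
Since p = 0.0008 < α = 0.01, reject H₀.
There is sufficient evidence to reject the null hypothesis; the result is statistically significant at the 0.01 level.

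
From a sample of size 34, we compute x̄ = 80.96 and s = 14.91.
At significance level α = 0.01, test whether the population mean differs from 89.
One-sample t-test:
H₀: μ = 89
H₁: μ ≠ 89
df = n - 1 = 33
t = (x̄ - μ₀) / (s/√n) = (80.96 - 89) / (14.91/√34) = -3.144
p-value = 0.0035

Since p-value < α = 0.01, we reject H₀.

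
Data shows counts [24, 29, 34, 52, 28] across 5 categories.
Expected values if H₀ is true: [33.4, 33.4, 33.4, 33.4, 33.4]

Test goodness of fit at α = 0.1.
Chi-square goodness of fit test:
H₀: observed counts match expected distribution
H₁: observed counts differ from expected distribution
df = k - 1 = 4
χ² = Σ(O - E)²/E
   = (24 - 33.4)²/33.4 + (29 - 33.4)²/33.4 + (34 - 33.4)²/33.4 + (52 - 33.4)²/33.4 + (28 - 33.4)²/33.4
   = 2.646 + 0.580 + 0.011 + 10.358 + 0.873
   = 14.47
p-value = 0.0059

Since p-value < α = 0.1, we reject H₀.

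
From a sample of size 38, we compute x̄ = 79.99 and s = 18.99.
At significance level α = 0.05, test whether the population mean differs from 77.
One-sample t-test:
H₀: μ = 77
H₁: μ ≠ 77
df = n - 1 = 37
t = (x̄ - μ₀) / (s/√n) = (79.99 - 77) / (18.99/√38) = 0.971
p-value = 0.3381

Since p-value > α = 0.05, we fail to reject H₀.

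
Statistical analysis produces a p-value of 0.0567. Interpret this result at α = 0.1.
Since p = 0.0567 < α = 0.1, reject H₀.
There is sufficient evidence to reject the null hypothesis; the result is statistically significant at the 0.1 level.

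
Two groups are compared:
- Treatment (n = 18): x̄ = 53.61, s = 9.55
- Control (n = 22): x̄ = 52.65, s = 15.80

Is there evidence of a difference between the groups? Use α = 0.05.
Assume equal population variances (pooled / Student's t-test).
Student's two-sample t-test (equal variances):
H₀: μ₁ = μ₂
H₁: μ₁ ≠ μ₂
df = n₁ + n₂ - 2 = 38
Pooled variance s_p² = [(n₁-1)s₁² + (n₂-1)s₂²] / (n₁ + n₂ - 2) = [(17)(9.55²) + (21)(15.80²)] / 38 = 178.7601
SE = √(s_p²(1/n₁ + 1/n₂)) = √(178.7601 × (1/18 + 1/22)) = 4.2493
t = (x̄₁ - x̄₂) / SE = (53.61 - 52.65) / 4.2493 = 0.96 / 4.2493 = 0.226
p-value = 0.8225

Since p-value > α = 0.05, we fail to reject H₀.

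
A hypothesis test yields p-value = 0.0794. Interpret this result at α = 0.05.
Since p = 0.0794 > α = 0.05, fail to reject H₀.
There is insufficient evidence to reject the null hypothesis; the result is not statistically significant at the 0.05 level.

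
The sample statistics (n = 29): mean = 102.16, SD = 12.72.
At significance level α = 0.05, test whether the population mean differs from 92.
One-sample t-test:
H₀: μ = 92
H₁: μ ≠ 92
df = n - 1 = 28
t = (x̄ - μ₀) / (s/√n) = (102.16 - 92) / (12.72/√29) = 4.301
p-value = 0.0002

Since p-value < α = 0.05, we reject H₀.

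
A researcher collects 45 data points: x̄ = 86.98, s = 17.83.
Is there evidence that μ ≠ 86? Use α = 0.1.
One-sample t-test:
H₀: μ = 86
H₁: μ ≠ 86
df = n - 1 = 44
t = (x̄ - μ₀) / (s/√n) = (86.98 - 86) / (17.83/√45) = 0.369
p-value = 0.7141

Since p-value > α = 0.1, we fail to reject H₀.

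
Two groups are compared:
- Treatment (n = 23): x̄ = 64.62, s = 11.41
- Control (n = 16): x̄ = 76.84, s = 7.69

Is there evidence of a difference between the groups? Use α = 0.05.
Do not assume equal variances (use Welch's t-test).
Welch's two-sample t-test:
H₀: μ₁ = μ₂
H₁: μ₁ ≠ μ₂
s₁²/n₁ = 11.41²/23 = 5.6604,  s₂²/n₂ = 7.69²/16 = 3.6960
SE = √(s₁²/n₁ + s₂²/n₂) = √(5.6604 + 3.6960) = 3.0588
df (Welch-Satterthwaite) = (s₁²/n₁ + s₂²/n₂)² / [(s₁²/n₁)²/(n₁-1) + (s₂²/n₂)²/(n₂-1)] ≈ 36.98
t = (x̄₁ - x̄₂) / SE = (64.62 - 76.84) / 3.0588 = -12.22 / 3.0588 = -3.995
p-value = 0.0003

Since p-value < α = 0.05, we reject H₀.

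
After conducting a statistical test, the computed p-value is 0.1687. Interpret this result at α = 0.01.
Since p = 0.1687 > α = 0.01, fail to reject H₀.
There is insufficient evidence to reject the null hypothesis; the result is not statistically significant at the 0.01 level.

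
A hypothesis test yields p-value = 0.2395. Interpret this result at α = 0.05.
Since p = 0.2395 > α = 0.05, fail to reject H₀.
There is insufficient evidence to reject the null hypothesis; the result is not statistically significant at the 0.05 level.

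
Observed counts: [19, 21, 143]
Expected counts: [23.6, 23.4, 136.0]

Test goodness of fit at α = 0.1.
Chi-square goodness of fit test:
H₀: observed counts match expected distribution
H₁: observed counts differ from expected distribution
df = k - 1 = 2
χ² = Σ(O - E)²/E
   = (19 - 23.6)²/23.6 + (21 - 23.4)²/23.4 + (143 - 136.0)²/136.0
   = 0.897 + 0.246 + 0.360
   = 1.50
p-value = 0.4716

Since p-value > α = 0.1, we fail to reject H₀.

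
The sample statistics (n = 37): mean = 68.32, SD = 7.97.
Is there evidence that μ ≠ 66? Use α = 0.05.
One-sample t-test:
H₀: μ = 66
H₁: μ ≠ 66
df = n - 1 = 36
t = (x̄ - μ₀) / (s/√n) = (68.32 - 66) / (7.97/√37) = 1.771
p-value = 0.0851

Since p-value > α = 0.05, we fail to reject H₀.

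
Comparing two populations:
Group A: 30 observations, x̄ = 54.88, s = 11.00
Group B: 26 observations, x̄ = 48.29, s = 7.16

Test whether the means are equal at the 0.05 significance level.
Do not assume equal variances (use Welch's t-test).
Welch's two-sample t-test:
H₀: μ₁ = μ₂
H₁: μ₁ ≠ μ₂
s₁²/n₁ = 11.00²/30 = 4.0333,  s₂²/n₂ = 7.16²/26 = 1.9718
SE = √(s₁²/n₁ + s₂²/n₂) = √(4.0333 + 1.9718) = 2.4505
df (Welch-Satterthwaite) = (s₁²/n₁ + s₂²/n₂)² / [(s₁²/n₁)²/(n₁-1) + (s₂²/n₂)²/(n₂-1)] ≈ 50.33
t = (x̄₁ - x̄₂) / SE = (54.88 - 48.29) / 2.4505 = 6.59 / 2.4505 = 2.689
p-value = 0.0097

Since p-value < α = 0.05, we reject H₀.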